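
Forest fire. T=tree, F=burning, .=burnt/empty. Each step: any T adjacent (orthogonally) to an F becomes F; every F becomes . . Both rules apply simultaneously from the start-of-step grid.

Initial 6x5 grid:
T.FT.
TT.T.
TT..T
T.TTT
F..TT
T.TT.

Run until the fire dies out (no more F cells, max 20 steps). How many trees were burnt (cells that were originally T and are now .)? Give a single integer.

Answer: 9

Derivation:
Step 1: +3 fires, +2 burnt (F count now 3)
Step 2: +2 fires, +3 burnt (F count now 2)
Step 3: +2 fires, +2 burnt (F count now 2)
Step 4: +2 fires, +2 burnt (F count now 2)
Step 5: +0 fires, +2 burnt (F count now 0)
Fire out after step 5
Initially T: 17, now '.': 22
Total burnt (originally-T cells now '.'): 9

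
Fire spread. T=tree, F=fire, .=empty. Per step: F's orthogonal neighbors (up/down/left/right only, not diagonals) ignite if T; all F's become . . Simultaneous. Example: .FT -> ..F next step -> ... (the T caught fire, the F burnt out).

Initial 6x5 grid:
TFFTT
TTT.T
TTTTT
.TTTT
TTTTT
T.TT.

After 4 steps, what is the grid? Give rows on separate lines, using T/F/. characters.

Step 1: 4 trees catch fire, 2 burn out
  F..FT
  TFF.T
  TTTTT
  .TTTT
  TTTTT
  T.TT.
Step 2: 4 trees catch fire, 4 burn out
  ....F
  F...T
  TFFTT
  .TTTT
  TTTTT
  T.TT.
Step 3: 5 trees catch fire, 4 burn out
  .....
  ....F
  F..FT
  .FFTT
  TTTTT
  T.TT.
Step 4: 4 trees catch fire, 5 burn out
  .....
  .....
  ....F
  ...FT
  TFFTT
  T.TT.

.....
.....
....F
...FT
TFFTT
T.TT.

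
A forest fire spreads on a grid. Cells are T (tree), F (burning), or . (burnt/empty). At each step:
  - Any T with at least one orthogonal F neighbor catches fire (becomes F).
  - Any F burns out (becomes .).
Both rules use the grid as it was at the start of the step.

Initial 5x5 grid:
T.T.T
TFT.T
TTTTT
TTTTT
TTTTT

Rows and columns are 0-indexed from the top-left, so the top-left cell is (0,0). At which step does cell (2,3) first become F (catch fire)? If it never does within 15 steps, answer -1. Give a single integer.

Step 1: cell (2,3)='T' (+3 fires, +1 burnt)
Step 2: cell (2,3)='T' (+5 fires, +3 burnt)
Step 3: cell (2,3)='F' (+4 fires, +5 burnt)
  -> target ignites at step 3
Step 4: cell (2,3)='.' (+4 fires, +4 burnt)
Step 5: cell (2,3)='.' (+3 fires, +4 burnt)
Step 6: cell (2,3)='.' (+2 fires, +3 burnt)
Step 7: cell (2,3)='.' (+0 fires, +2 burnt)
  fire out at step 7

3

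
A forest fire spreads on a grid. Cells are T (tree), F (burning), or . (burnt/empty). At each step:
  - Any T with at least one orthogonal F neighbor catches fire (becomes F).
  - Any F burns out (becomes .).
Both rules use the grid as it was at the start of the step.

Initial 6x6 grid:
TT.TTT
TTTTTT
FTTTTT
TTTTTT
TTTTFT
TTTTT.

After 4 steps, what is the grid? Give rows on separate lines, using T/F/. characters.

Step 1: 7 trees catch fire, 2 burn out
  TT.TTT
  FTTTTT
  .FTTTT
  FTTTFT
  TTTF.F
  TTTTF.
Step 2: 10 trees catch fire, 7 burn out
  FT.TTT
  .FTTTT
  ..FTFT
  .FTF.F
  FTF...
  TTTF..
Step 3: 9 trees catch fire, 10 burn out
  .F.TTT
  ..FTFT
  ...F.F
  ..F...
  .F....
  FTF...
Step 4: 4 trees catch fire, 9 burn out
  ...TFT
  ...F.F
  ......
  ......
  ......
  .F....

...TFT
...F.F
......
......
......
.F....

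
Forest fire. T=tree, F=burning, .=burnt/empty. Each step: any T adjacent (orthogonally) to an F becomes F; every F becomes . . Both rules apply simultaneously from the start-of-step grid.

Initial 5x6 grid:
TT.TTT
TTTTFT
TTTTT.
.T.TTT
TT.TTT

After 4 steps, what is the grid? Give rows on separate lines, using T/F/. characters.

Step 1: 4 trees catch fire, 1 burn out
  TT.TFT
  TTTF.F
  TTTTF.
  .T.TTT
  TT.TTT
Step 2: 5 trees catch fire, 4 burn out
  TT.F.F
  TTF...
  TTTF..
  .T.TFT
  TT.TTT
Step 3: 5 trees catch fire, 5 burn out
  TT....
  TF....
  TTF...
  .T.F.F
  TT.TFT
Step 4: 5 trees catch fire, 5 burn out
  TF....
  F.....
  TF....
  .T....
  TT.F.F

TF....
F.....
TF....
.T....
TT.F.F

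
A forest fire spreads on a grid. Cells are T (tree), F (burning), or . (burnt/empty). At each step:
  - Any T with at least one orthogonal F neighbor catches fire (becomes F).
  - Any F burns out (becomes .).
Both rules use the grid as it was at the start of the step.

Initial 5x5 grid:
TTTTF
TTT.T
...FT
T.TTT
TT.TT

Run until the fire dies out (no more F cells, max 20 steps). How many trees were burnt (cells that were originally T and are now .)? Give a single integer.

Answer: 14

Derivation:
Step 1: +4 fires, +2 burnt (F count now 4)
Step 2: +4 fires, +4 burnt (F count now 4)
Step 3: +3 fires, +4 burnt (F count now 3)
Step 4: +2 fires, +3 burnt (F count now 2)
Step 5: +1 fires, +2 burnt (F count now 1)
Step 6: +0 fires, +1 burnt (F count now 0)
Fire out after step 6
Initially T: 17, now '.': 22
Total burnt (originally-T cells now '.'): 14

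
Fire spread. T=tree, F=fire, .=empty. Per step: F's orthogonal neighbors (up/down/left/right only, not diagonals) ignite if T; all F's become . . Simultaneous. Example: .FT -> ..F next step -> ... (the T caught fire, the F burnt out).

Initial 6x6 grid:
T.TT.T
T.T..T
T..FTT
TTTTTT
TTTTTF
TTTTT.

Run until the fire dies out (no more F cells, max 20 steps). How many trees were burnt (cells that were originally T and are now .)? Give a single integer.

Answer: 23

Derivation:
Step 1: +4 fires, +2 burnt (F count now 4)
Step 2: +5 fires, +4 burnt (F count now 5)
Step 3: +4 fires, +5 burnt (F count now 4)
Step 4: +4 fires, +4 burnt (F count now 4)
Step 5: +3 fires, +4 burnt (F count now 3)
Step 6: +2 fires, +3 burnt (F count now 2)
Step 7: +1 fires, +2 burnt (F count now 1)
Step 8: +0 fires, +1 burnt (F count now 0)
Fire out after step 8
Initially T: 26, now '.': 33
Total burnt (originally-T cells now '.'): 23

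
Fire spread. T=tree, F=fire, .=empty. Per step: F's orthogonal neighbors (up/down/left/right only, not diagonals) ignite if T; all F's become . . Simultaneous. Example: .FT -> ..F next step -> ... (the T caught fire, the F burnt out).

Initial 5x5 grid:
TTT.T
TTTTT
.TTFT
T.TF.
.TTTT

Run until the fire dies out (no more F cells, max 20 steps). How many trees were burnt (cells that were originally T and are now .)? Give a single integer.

Answer: 17

Derivation:
Step 1: +5 fires, +2 burnt (F count now 5)
Step 2: +5 fires, +5 burnt (F count now 5)
Step 3: +4 fires, +5 burnt (F count now 4)
Step 4: +2 fires, +4 burnt (F count now 2)
Step 5: +1 fires, +2 burnt (F count now 1)
Step 6: +0 fires, +1 burnt (F count now 0)
Fire out after step 6
Initially T: 18, now '.': 24
Total burnt (originally-T cells now '.'): 17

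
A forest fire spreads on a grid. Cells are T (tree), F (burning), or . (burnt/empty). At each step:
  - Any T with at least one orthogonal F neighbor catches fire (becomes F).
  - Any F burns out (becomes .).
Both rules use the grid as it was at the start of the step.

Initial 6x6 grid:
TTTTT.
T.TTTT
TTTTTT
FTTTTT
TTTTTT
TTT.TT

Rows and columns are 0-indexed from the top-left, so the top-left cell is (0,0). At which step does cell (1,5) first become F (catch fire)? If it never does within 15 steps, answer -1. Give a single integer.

Step 1: cell (1,5)='T' (+3 fires, +1 burnt)
Step 2: cell (1,5)='T' (+5 fires, +3 burnt)
Step 3: cell (1,5)='T' (+5 fires, +5 burnt)
Step 4: cell (1,5)='T' (+6 fires, +5 burnt)
Step 5: cell (1,5)='T' (+5 fires, +6 burnt)
Step 6: cell (1,5)='T' (+5 fires, +5 burnt)
Step 7: cell (1,5)='F' (+3 fires, +5 burnt)
  -> target ignites at step 7
Step 8: cell (1,5)='.' (+0 fires, +3 burnt)
  fire out at step 8

7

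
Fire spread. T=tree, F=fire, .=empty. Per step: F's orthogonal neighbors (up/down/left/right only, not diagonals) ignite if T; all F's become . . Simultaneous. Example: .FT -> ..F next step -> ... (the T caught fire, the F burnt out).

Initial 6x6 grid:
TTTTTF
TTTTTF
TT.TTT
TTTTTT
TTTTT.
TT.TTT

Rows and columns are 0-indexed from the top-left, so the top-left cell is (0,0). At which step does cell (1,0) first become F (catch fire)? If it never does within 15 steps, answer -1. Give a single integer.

Step 1: cell (1,0)='T' (+3 fires, +2 burnt)
Step 2: cell (1,0)='T' (+4 fires, +3 burnt)
Step 3: cell (1,0)='T' (+4 fires, +4 burnt)
Step 4: cell (1,0)='T' (+4 fires, +4 burnt)
Step 5: cell (1,0)='F' (+6 fires, +4 burnt)
  -> target ignites at step 5
Step 6: cell (1,0)='.' (+5 fires, +6 burnt)
Step 7: cell (1,0)='.' (+2 fires, +5 burnt)
Step 8: cell (1,0)='.' (+2 fires, +2 burnt)
Step 9: cell (1,0)='.' (+1 fires, +2 burnt)
Step 10: cell (1,0)='.' (+0 fires, +1 burnt)
  fire out at step 10

5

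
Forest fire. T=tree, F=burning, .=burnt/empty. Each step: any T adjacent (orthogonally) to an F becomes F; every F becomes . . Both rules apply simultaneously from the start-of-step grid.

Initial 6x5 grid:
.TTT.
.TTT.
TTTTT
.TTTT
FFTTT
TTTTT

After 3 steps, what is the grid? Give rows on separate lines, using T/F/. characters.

Step 1: 4 trees catch fire, 2 burn out
  .TTT.
  .TTT.
  TTTTT
  .FTTT
  ..FTT
  FFTTT
Step 2: 4 trees catch fire, 4 burn out
  .TTT.
  .TTT.
  TFTTT
  ..FTT
  ...FT
  ..FTT
Step 3: 6 trees catch fire, 4 burn out
  .TTT.
  .FTT.
  F.FTT
  ...FT
  ....F
  ...FT

.TTT.
.FTT.
F.FTT
...FT
....F
...FT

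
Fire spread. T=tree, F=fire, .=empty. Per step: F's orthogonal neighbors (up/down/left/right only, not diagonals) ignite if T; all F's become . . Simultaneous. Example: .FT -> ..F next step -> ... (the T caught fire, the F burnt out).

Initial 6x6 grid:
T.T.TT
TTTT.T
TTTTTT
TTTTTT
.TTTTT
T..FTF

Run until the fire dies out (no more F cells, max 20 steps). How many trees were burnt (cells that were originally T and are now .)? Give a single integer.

Answer: 27

Derivation:
Step 1: +3 fires, +2 burnt (F count now 3)
Step 2: +4 fires, +3 burnt (F count now 4)
Step 3: +5 fires, +4 burnt (F count now 5)
Step 4: +5 fires, +5 burnt (F count now 5)
Step 5: +4 fires, +5 burnt (F count now 4)
Step 6: +4 fires, +4 burnt (F count now 4)
Step 7: +1 fires, +4 burnt (F count now 1)
Step 8: +1 fires, +1 burnt (F count now 1)
Step 9: +0 fires, +1 burnt (F count now 0)
Fire out after step 9
Initially T: 28, now '.': 35
Total burnt (originally-T cells now '.'): 27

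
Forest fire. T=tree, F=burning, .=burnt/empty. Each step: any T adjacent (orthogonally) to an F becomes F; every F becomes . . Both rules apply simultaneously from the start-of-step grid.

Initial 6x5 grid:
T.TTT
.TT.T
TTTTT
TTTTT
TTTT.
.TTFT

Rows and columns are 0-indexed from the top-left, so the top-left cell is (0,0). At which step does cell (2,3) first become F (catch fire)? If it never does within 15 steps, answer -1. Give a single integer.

Step 1: cell (2,3)='T' (+3 fires, +1 burnt)
Step 2: cell (2,3)='T' (+3 fires, +3 burnt)
Step 3: cell (2,3)='F' (+4 fires, +3 burnt)
  -> target ignites at step 3
Step 4: cell (2,3)='.' (+4 fires, +4 burnt)
Step 5: cell (2,3)='.' (+4 fires, +4 burnt)
Step 6: cell (2,3)='.' (+4 fires, +4 burnt)
Step 7: cell (2,3)='.' (+1 fires, +4 burnt)
Step 8: cell (2,3)='.' (+0 fires, +1 burnt)
  fire out at step 8

3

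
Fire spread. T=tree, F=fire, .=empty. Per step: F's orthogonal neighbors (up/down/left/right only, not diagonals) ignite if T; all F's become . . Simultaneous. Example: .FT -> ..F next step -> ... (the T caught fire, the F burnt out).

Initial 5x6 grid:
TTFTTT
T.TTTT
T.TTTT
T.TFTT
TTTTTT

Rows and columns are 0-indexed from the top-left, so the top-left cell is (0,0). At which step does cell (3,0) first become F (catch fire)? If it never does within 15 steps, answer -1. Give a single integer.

Step 1: cell (3,0)='T' (+7 fires, +2 burnt)
Step 2: cell (3,0)='T' (+8 fires, +7 burnt)
Step 3: cell (3,0)='T' (+6 fires, +8 burnt)
Step 4: cell (3,0)='T' (+3 fires, +6 burnt)
Step 5: cell (3,0)='F' (+1 fires, +3 burnt)
  -> target ignites at step 5
Step 6: cell (3,0)='.' (+0 fires, +1 burnt)
  fire out at step 6

5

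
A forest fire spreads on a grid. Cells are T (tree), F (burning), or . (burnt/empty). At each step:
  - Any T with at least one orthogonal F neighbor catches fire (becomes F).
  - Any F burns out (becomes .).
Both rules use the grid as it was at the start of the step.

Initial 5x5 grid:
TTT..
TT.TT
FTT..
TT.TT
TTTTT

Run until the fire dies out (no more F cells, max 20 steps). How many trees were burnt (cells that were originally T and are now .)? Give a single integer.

Answer: 16

Derivation:
Step 1: +3 fires, +1 burnt (F count now 3)
Step 2: +5 fires, +3 burnt (F count now 5)
Step 3: +2 fires, +5 burnt (F count now 2)
Step 4: +2 fires, +2 burnt (F count now 2)
Step 5: +1 fires, +2 burnt (F count now 1)
Step 6: +2 fires, +1 burnt (F count now 2)
Step 7: +1 fires, +2 burnt (F count now 1)
Step 8: +0 fires, +1 burnt (F count now 0)
Fire out after step 8
Initially T: 18, now '.': 23
Total burnt (originally-T cells now '.'): 16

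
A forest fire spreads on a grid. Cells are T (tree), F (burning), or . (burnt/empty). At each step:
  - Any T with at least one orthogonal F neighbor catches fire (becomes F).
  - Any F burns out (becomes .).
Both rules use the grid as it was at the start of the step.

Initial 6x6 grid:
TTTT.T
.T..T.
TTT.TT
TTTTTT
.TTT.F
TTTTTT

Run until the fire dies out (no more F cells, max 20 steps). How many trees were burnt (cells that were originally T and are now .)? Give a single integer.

Answer: 26

Derivation:
Step 1: +2 fires, +1 burnt (F count now 2)
Step 2: +3 fires, +2 burnt (F count now 3)
Step 3: +3 fires, +3 burnt (F count now 3)
Step 4: +4 fires, +3 burnt (F count now 4)
Step 5: +4 fires, +4 burnt (F count now 4)
Step 6: +4 fires, +4 burnt (F count now 4)
Step 7: +2 fires, +4 burnt (F count now 2)
Step 8: +1 fires, +2 burnt (F count now 1)
Step 9: +2 fires, +1 burnt (F count now 2)
Step 10: +1 fires, +2 burnt (F count now 1)
Step 11: +0 fires, +1 burnt (F count now 0)
Fire out after step 11
Initially T: 27, now '.': 35
Total burnt (originally-T cells now '.'): 26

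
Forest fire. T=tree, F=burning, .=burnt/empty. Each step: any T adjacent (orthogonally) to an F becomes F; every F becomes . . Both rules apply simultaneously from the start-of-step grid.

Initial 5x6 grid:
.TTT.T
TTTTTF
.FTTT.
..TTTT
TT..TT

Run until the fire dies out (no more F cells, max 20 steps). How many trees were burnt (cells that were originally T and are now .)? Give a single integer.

Answer: 18

Derivation:
Step 1: +4 fires, +2 burnt (F count now 4)
Step 2: +7 fires, +4 burnt (F count now 7)
Step 3: +4 fires, +7 burnt (F count now 4)
Step 4: +2 fires, +4 burnt (F count now 2)
Step 5: +1 fires, +2 burnt (F count now 1)
Step 6: +0 fires, +1 burnt (F count now 0)
Fire out after step 6
Initially T: 20, now '.': 28
Total burnt (originally-T cells now '.'): 18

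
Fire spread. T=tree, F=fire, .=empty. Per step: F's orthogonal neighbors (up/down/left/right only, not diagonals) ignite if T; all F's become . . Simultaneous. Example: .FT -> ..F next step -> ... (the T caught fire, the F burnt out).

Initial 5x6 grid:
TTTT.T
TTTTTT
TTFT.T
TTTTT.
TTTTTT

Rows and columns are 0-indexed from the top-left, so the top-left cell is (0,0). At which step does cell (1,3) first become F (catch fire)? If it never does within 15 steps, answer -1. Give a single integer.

Step 1: cell (1,3)='T' (+4 fires, +1 burnt)
Step 2: cell (1,3)='F' (+7 fires, +4 burnt)
  -> target ignites at step 2
Step 3: cell (1,3)='.' (+8 fires, +7 burnt)
Step 4: cell (1,3)='.' (+4 fires, +8 burnt)
Step 5: cell (1,3)='.' (+3 fires, +4 burnt)
Step 6: cell (1,3)='.' (+0 fires, +3 burnt)
  fire out at step 6

2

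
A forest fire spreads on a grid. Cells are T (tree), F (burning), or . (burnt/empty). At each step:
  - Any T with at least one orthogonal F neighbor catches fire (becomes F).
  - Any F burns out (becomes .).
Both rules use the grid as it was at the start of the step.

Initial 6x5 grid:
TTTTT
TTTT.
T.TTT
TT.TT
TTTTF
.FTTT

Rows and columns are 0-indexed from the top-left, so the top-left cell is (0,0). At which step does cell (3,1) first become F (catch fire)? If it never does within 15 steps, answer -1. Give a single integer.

Step 1: cell (3,1)='T' (+5 fires, +2 burnt)
Step 2: cell (3,1)='F' (+6 fires, +5 burnt)
  -> target ignites at step 2
Step 3: cell (3,1)='.' (+2 fires, +6 burnt)
Step 4: cell (3,1)='.' (+3 fires, +2 burnt)
Step 5: cell (3,1)='.' (+3 fires, +3 burnt)
Step 6: cell (3,1)='.' (+4 fires, +3 burnt)
Step 7: cell (3,1)='.' (+1 fires, +4 burnt)
Step 8: cell (3,1)='.' (+0 fires, +1 burnt)
  fire out at step 8

2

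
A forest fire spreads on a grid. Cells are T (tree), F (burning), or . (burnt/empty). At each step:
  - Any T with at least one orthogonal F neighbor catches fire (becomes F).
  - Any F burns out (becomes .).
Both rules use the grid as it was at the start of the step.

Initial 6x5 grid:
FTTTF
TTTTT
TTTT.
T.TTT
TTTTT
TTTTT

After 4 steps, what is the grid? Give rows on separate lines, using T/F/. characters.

Step 1: 4 trees catch fire, 2 burn out
  .FTF.
  FTTTF
  TTTT.
  T.TTT
  TTTTT
  TTTTT
Step 2: 4 trees catch fire, 4 burn out
  ..F..
  .FTF.
  FTTT.
  T.TTT
  TTTTT
  TTTTT
Step 3: 4 trees catch fire, 4 burn out
  .....
  ..F..
  .FTF.
  F.TTT
  TTTTT
  TTTTT
Step 4: 3 trees catch fire, 4 burn out
  .....
  .....
  ..F..
  ..TFT
  FTTTT
  TTTTT

.....
.....
..F..
..TFT
FTTTT
TTTTT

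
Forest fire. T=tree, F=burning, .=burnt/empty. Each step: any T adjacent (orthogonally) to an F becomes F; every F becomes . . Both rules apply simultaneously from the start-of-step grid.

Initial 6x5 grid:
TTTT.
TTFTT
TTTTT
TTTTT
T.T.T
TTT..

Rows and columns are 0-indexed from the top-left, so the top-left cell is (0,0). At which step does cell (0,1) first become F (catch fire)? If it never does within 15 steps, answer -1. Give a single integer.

Step 1: cell (0,1)='T' (+4 fires, +1 burnt)
Step 2: cell (0,1)='F' (+7 fires, +4 burnt)
  -> target ignites at step 2
Step 3: cell (0,1)='.' (+6 fires, +7 burnt)
Step 4: cell (0,1)='.' (+3 fires, +6 burnt)
Step 5: cell (0,1)='.' (+3 fires, +3 burnt)
Step 6: cell (0,1)='.' (+1 fires, +3 burnt)
Step 7: cell (0,1)='.' (+0 fires, +1 burnt)
  fire out at step 7

2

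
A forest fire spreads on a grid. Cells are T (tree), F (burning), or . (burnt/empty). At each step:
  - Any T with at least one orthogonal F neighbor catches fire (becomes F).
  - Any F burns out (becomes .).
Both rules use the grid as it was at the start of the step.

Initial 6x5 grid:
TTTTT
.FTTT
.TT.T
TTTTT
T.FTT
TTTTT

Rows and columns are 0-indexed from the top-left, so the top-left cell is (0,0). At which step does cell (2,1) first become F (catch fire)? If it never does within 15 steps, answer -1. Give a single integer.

Step 1: cell (2,1)='F' (+6 fires, +2 burnt)
  -> target ignites at step 1
Step 2: cell (2,1)='.' (+9 fires, +6 burnt)
Step 3: cell (2,1)='.' (+6 fires, +9 burnt)
Step 4: cell (2,1)='.' (+3 fires, +6 burnt)
Step 5: cell (2,1)='.' (+0 fires, +3 burnt)
  fire out at step 5

1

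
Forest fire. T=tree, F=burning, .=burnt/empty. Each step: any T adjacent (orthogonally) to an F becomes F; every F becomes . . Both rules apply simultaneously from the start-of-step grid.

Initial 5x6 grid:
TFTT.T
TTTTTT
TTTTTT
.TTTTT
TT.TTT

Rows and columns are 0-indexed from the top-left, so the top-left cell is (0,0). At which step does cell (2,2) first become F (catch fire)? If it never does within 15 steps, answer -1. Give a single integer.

Step 1: cell (2,2)='T' (+3 fires, +1 burnt)
Step 2: cell (2,2)='T' (+4 fires, +3 burnt)
Step 3: cell (2,2)='F' (+4 fires, +4 burnt)
  -> target ignites at step 3
Step 4: cell (2,2)='.' (+4 fires, +4 burnt)
Step 5: cell (2,2)='.' (+4 fires, +4 burnt)
Step 6: cell (2,2)='.' (+4 fires, +4 burnt)
Step 7: cell (2,2)='.' (+2 fires, +4 burnt)
Step 8: cell (2,2)='.' (+1 fires, +2 burnt)
Step 9: cell (2,2)='.' (+0 fires, +1 burnt)
  fire out at step 9

3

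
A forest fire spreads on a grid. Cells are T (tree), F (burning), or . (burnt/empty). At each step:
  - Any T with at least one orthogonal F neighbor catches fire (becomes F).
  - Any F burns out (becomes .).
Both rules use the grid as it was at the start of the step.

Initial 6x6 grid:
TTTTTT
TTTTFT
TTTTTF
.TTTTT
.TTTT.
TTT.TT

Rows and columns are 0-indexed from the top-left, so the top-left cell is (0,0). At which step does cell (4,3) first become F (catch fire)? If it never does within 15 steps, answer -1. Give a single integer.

Step 1: cell (4,3)='T' (+5 fires, +2 burnt)
Step 2: cell (4,3)='T' (+5 fires, +5 burnt)
Step 3: cell (4,3)='T' (+5 fires, +5 burnt)
Step 4: cell (4,3)='F' (+6 fires, +5 burnt)
  -> target ignites at step 4
Step 5: cell (4,3)='.' (+5 fires, +6 burnt)
Step 6: cell (4,3)='.' (+2 fires, +5 burnt)
Step 7: cell (4,3)='.' (+1 fires, +2 burnt)
Step 8: cell (4,3)='.' (+1 fires, +1 burnt)
Step 9: cell (4,3)='.' (+0 fires, +1 burnt)
  fire out at step 9

4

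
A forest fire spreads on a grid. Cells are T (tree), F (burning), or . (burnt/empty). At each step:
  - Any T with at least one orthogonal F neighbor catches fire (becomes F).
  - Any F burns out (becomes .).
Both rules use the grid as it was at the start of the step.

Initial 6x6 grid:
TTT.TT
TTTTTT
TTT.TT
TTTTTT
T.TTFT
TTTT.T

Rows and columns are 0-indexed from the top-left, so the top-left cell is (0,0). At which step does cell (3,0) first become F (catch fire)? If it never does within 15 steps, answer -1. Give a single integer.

Step 1: cell (3,0)='T' (+3 fires, +1 burnt)
Step 2: cell (3,0)='T' (+6 fires, +3 burnt)
Step 3: cell (3,0)='T' (+4 fires, +6 burnt)
Step 4: cell (3,0)='T' (+6 fires, +4 burnt)
Step 5: cell (3,0)='F' (+5 fires, +6 burnt)
  -> target ignites at step 5
Step 6: cell (3,0)='.' (+4 fires, +5 burnt)
Step 7: cell (3,0)='.' (+2 fires, +4 burnt)
Step 8: cell (3,0)='.' (+1 fires, +2 burnt)
Step 9: cell (3,0)='.' (+0 fires, +1 burnt)
  fire out at step 9

5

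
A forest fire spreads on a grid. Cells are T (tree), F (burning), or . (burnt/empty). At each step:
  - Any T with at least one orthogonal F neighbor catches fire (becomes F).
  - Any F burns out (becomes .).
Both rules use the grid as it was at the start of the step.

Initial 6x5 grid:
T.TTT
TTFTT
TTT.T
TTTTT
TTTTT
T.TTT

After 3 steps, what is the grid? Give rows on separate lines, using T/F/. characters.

Step 1: 4 trees catch fire, 1 burn out
  T.FTT
  TF.FT
  TTF.T
  TTTTT
  TTTTT
  T.TTT
Step 2: 5 trees catch fire, 4 burn out
  T..FT
  F...F
  TF..T
  TTFTT
  TTTTT
  T.TTT
Step 3: 7 trees catch fire, 5 burn out
  F...F
  .....
  F...F
  TF.FT
  TTFTT
  T.TTT

F...F
.....
F...F
TF.FT
TTFTT
T.TTT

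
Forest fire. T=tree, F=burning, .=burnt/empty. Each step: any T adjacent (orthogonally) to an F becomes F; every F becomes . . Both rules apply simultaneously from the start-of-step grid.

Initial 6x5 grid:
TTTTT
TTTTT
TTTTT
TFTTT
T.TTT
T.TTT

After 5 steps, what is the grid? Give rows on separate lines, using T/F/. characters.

Step 1: 3 trees catch fire, 1 burn out
  TTTTT
  TTTTT
  TFTTT
  F.FTT
  T.TTT
  T.TTT
Step 2: 6 trees catch fire, 3 burn out
  TTTTT
  TFTTT
  F.FTT
  ...FT
  F.FTT
  T.TTT
Step 3: 8 trees catch fire, 6 burn out
  TFTTT
  F.FTT
  ...FT
  ....F
  ...FT
  F.FTT
Step 4: 6 trees catch fire, 8 burn out
  F.FTT
  ...FT
  ....F
  .....
  ....F
  ...FT
Step 5: 3 trees catch fire, 6 burn out
  ...FT
  ....F
  .....
  .....
  .....
  ....F

...FT
....F
.....
.....
.....
....F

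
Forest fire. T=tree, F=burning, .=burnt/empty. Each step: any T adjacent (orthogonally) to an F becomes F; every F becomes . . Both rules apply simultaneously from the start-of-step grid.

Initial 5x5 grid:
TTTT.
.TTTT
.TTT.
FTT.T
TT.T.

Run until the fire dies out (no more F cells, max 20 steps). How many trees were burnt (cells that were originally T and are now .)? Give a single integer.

Answer: 15

Derivation:
Step 1: +2 fires, +1 burnt (F count now 2)
Step 2: +3 fires, +2 burnt (F count now 3)
Step 3: +2 fires, +3 burnt (F count now 2)
Step 4: +3 fires, +2 burnt (F count now 3)
Step 5: +3 fires, +3 burnt (F count now 3)
Step 6: +2 fires, +3 burnt (F count now 2)
Step 7: +0 fires, +2 burnt (F count now 0)
Fire out after step 7
Initially T: 17, now '.': 23
Total burnt (originally-T cells now '.'): 15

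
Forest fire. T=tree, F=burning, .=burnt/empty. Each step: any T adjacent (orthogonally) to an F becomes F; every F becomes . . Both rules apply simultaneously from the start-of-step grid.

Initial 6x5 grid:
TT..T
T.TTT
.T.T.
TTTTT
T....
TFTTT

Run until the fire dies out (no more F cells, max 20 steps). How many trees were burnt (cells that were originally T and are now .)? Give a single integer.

Answer: 16

Derivation:
Step 1: +2 fires, +1 burnt (F count now 2)
Step 2: +2 fires, +2 burnt (F count now 2)
Step 3: +2 fires, +2 burnt (F count now 2)
Step 4: +1 fires, +2 burnt (F count now 1)
Step 5: +2 fires, +1 burnt (F count now 2)
Step 6: +1 fires, +2 burnt (F count now 1)
Step 7: +2 fires, +1 burnt (F count now 2)
Step 8: +1 fires, +2 burnt (F count now 1)
Step 9: +2 fires, +1 burnt (F count now 2)
Step 10: +1 fires, +2 burnt (F count now 1)
Step 11: +0 fires, +1 burnt (F count now 0)
Fire out after step 11
Initially T: 19, now '.': 27
Total burnt (originally-T cells now '.'): 16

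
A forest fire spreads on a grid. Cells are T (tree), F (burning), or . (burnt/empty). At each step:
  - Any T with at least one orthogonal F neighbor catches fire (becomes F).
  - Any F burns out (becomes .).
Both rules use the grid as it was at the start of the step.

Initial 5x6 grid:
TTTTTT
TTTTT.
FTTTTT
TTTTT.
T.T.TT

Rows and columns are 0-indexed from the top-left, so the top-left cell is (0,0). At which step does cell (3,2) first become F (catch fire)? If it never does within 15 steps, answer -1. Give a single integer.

Step 1: cell (3,2)='T' (+3 fires, +1 burnt)
Step 2: cell (3,2)='T' (+5 fires, +3 burnt)
Step 3: cell (3,2)='F' (+4 fires, +5 burnt)
  -> target ignites at step 3
Step 4: cell (3,2)='.' (+5 fires, +4 burnt)
Step 5: cell (3,2)='.' (+4 fires, +5 burnt)
Step 6: cell (3,2)='.' (+2 fires, +4 burnt)
Step 7: cell (3,2)='.' (+2 fires, +2 burnt)
Step 8: cell (3,2)='.' (+0 fires, +2 burnt)
  fire out at step 8

3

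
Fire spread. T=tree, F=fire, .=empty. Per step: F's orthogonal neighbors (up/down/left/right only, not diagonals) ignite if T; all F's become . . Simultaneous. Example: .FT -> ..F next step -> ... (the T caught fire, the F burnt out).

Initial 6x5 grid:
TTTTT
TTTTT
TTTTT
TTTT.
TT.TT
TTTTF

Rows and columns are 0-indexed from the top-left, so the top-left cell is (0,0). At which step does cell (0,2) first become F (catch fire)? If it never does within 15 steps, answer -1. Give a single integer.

Step 1: cell (0,2)='T' (+2 fires, +1 burnt)
Step 2: cell (0,2)='T' (+2 fires, +2 burnt)
Step 3: cell (0,2)='T' (+2 fires, +2 burnt)
Step 4: cell (0,2)='T' (+4 fires, +2 burnt)
Step 5: cell (0,2)='T' (+5 fires, +4 burnt)
Step 6: cell (0,2)='T' (+5 fires, +5 burnt)
Step 7: cell (0,2)='F' (+4 fires, +5 burnt)
  -> target ignites at step 7
Step 8: cell (0,2)='.' (+2 fires, +4 burnt)
Step 9: cell (0,2)='.' (+1 fires, +2 burnt)
Step 10: cell (0,2)='.' (+0 fires, +1 burnt)
  fire out at step 10

7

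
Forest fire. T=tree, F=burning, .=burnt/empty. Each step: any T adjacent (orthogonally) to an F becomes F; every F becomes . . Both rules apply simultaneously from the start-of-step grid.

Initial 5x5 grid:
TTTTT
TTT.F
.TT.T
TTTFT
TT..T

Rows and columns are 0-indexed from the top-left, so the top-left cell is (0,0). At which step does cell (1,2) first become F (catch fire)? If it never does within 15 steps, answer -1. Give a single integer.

Step 1: cell (1,2)='T' (+4 fires, +2 burnt)
Step 2: cell (1,2)='T' (+4 fires, +4 burnt)
Step 3: cell (1,2)='F' (+5 fires, +4 burnt)
  -> target ignites at step 3
Step 4: cell (1,2)='.' (+3 fires, +5 burnt)
Step 5: cell (1,2)='.' (+2 fires, +3 burnt)
Step 6: cell (1,2)='.' (+0 fires, +2 burnt)
  fire out at step 6

3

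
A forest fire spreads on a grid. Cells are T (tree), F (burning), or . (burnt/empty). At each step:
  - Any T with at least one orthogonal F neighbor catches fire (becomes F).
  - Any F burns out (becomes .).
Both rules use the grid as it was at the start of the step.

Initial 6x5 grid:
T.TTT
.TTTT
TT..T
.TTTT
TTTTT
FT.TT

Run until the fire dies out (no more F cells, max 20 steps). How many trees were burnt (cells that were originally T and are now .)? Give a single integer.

Answer: 22

Derivation:
Step 1: +2 fires, +1 burnt (F count now 2)
Step 2: +1 fires, +2 burnt (F count now 1)
Step 3: +2 fires, +1 burnt (F count now 2)
Step 4: +3 fires, +2 burnt (F count now 3)
Step 5: +5 fires, +3 burnt (F count now 5)
Step 6: +3 fires, +5 burnt (F count now 3)
Step 7: +3 fires, +3 burnt (F count now 3)
Step 8: +2 fires, +3 burnt (F count now 2)
Step 9: +1 fires, +2 burnt (F count now 1)
Step 10: +0 fires, +1 burnt (F count now 0)
Fire out after step 10
Initially T: 23, now '.': 29
Total burnt (originally-T cells now '.'): 22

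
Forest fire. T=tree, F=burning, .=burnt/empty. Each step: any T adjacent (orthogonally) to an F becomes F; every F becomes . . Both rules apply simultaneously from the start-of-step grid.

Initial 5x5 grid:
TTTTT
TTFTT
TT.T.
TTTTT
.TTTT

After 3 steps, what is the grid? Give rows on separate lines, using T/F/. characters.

Step 1: 3 trees catch fire, 1 burn out
  TTFTT
  TF.FT
  TT.T.
  TTTTT
  .TTTT
Step 2: 6 trees catch fire, 3 burn out
  TF.FT
  F...F
  TF.F.
  TTTTT
  .TTTT
Step 3: 5 trees catch fire, 6 burn out
  F...F
  .....
  F....
  TFTFT
  .TTTT

F...F
.....
F....
TFTFT
.TTTT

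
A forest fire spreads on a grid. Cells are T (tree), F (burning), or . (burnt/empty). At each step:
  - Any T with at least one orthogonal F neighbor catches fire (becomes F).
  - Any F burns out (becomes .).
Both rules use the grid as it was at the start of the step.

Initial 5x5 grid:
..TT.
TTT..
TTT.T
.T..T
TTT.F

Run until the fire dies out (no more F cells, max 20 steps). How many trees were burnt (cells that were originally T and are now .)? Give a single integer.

Step 1: +1 fires, +1 burnt (F count now 1)
Step 2: +1 fires, +1 burnt (F count now 1)
Step 3: +0 fires, +1 burnt (F count now 0)
Fire out after step 3
Initially T: 14, now '.': 13
Total burnt (originally-T cells now '.'): 2

Answer: 2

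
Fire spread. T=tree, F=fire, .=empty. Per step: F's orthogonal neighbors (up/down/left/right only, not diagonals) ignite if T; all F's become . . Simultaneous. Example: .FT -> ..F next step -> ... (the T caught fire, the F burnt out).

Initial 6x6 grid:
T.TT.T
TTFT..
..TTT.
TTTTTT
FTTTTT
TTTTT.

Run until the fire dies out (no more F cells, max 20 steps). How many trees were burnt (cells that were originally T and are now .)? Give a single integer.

Step 1: +7 fires, +2 burnt (F count now 7)
Step 2: +7 fires, +7 burnt (F count now 7)
Step 3: +5 fires, +7 burnt (F count now 5)
Step 4: +3 fires, +5 burnt (F count now 3)
Step 5: +3 fires, +3 burnt (F count now 3)
Step 6: +0 fires, +3 burnt (F count now 0)
Fire out after step 6
Initially T: 26, now '.': 35
Total burnt (originally-T cells now '.'): 25

Answer: 25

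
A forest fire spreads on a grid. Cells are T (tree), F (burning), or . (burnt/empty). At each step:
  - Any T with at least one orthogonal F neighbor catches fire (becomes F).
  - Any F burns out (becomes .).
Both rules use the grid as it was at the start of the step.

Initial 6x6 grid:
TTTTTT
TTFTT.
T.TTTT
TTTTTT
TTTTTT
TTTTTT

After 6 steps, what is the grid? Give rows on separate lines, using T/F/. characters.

Step 1: 4 trees catch fire, 1 burn out
  TTFTTT
  TF.FT.
  T.FTTT
  TTTTTT
  TTTTTT
  TTTTTT
Step 2: 6 trees catch fire, 4 burn out
  TF.FTT
  F...F.
  T..FTT
  TTFTTT
  TTTTTT
  TTTTTT
Step 3: 7 trees catch fire, 6 burn out
  F...FT
  ......
  F...FT
  TF.FTT
  TTFTTT
  TTTTTT
Step 4: 7 trees catch fire, 7 burn out
  .....F
  ......
  .....F
  F...FT
  TF.FTT
  TTFTTT
Step 5: 5 trees catch fire, 7 burn out
  ......
  ......
  ......
  .....F
  F...FT
  TF.FTT
Step 6: 3 trees catch fire, 5 burn out
  ......
  ......
  ......
  ......
  .....F
  F...FT

......
......
......
......
.....F
F...FT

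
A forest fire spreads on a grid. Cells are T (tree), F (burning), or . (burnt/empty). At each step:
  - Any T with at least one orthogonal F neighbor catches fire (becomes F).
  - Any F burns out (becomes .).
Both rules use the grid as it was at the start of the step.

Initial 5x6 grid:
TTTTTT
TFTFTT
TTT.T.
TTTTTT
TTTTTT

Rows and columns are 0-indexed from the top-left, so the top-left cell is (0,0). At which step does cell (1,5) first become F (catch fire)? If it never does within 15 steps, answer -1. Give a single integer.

Step 1: cell (1,5)='T' (+6 fires, +2 burnt)
Step 2: cell (1,5)='F' (+8 fires, +6 burnt)
  -> target ignites at step 2
Step 3: cell (1,5)='.' (+5 fires, +8 burnt)
Step 4: cell (1,5)='.' (+5 fires, +5 burnt)
Step 5: cell (1,5)='.' (+2 fires, +5 burnt)
Step 6: cell (1,5)='.' (+0 fires, +2 burnt)
  fire out at step 6

2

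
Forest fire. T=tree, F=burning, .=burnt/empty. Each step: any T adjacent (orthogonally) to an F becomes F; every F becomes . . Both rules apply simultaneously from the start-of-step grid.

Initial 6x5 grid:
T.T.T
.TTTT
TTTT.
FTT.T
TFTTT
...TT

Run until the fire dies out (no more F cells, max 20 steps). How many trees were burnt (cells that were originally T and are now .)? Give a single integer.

Answer: 19

Derivation:
Step 1: +4 fires, +2 burnt (F count now 4)
Step 2: +3 fires, +4 burnt (F count now 3)
Step 3: +4 fires, +3 burnt (F count now 4)
Step 4: +4 fires, +4 burnt (F count now 4)
Step 5: +2 fires, +4 burnt (F count now 2)
Step 6: +1 fires, +2 burnt (F count now 1)
Step 7: +1 fires, +1 burnt (F count now 1)
Step 8: +0 fires, +1 burnt (F count now 0)
Fire out after step 8
Initially T: 20, now '.': 29
Total burnt (originally-T cells now '.'): 19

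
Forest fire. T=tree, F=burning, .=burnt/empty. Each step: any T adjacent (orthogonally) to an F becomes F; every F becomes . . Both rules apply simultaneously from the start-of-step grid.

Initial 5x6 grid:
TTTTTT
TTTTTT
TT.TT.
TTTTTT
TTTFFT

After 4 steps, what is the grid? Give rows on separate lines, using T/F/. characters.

Step 1: 4 trees catch fire, 2 burn out
  TTTTTT
  TTTTTT
  TT.TT.
  TTTFFT
  TTF..F
Step 2: 5 trees catch fire, 4 burn out
  TTTTTT
  TTTTTT
  TT.FF.
  TTF..F
  TF....
Step 3: 4 trees catch fire, 5 burn out
  TTTTTT
  TTTFFT
  TT....
  TF....
  F.....
Step 4: 6 trees catch fire, 4 burn out
  TTTFFT
  TTF..F
  TF....
  F.....
  ......

TTTFFT
TTF..F
TF....
F.....
......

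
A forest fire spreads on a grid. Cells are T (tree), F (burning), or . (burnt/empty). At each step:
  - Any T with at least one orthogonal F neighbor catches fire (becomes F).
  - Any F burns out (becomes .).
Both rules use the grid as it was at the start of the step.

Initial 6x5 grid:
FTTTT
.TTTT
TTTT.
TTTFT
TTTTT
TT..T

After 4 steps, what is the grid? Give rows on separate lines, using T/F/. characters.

Step 1: 5 trees catch fire, 2 burn out
  .FTTT
  .TTTT
  TTTF.
  TTF.F
  TTTFT
  TT..T
Step 2: 7 trees catch fire, 5 burn out
  ..FTT
  .FTFT
  TTF..
  TF...
  TTF.F
  TT..T
Step 3: 7 trees catch fire, 7 burn out
  ...FT
  ..F.F
  TF...
  F....
  TF...
  TT..F
Step 4: 4 trees catch fire, 7 burn out
  ....F
  .....
  F....
  .....
  F....
  TF...

....F
.....
F....
.....
F....
TF...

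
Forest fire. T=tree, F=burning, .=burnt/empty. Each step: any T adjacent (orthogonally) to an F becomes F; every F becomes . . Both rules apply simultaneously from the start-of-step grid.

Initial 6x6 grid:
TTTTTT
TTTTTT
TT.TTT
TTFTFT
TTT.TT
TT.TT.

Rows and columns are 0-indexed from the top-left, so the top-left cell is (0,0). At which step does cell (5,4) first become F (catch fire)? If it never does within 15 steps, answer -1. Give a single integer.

Step 1: cell (5,4)='T' (+6 fires, +2 burnt)
Step 2: cell (5,4)='F' (+8 fires, +6 burnt)
  -> target ignites at step 2
Step 3: cell (5,4)='.' (+8 fires, +8 burnt)
Step 4: cell (5,4)='.' (+6 fires, +8 burnt)
Step 5: cell (5,4)='.' (+2 fires, +6 burnt)
Step 6: cell (5,4)='.' (+0 fires, +2 burnt)
  fire out at step 6

2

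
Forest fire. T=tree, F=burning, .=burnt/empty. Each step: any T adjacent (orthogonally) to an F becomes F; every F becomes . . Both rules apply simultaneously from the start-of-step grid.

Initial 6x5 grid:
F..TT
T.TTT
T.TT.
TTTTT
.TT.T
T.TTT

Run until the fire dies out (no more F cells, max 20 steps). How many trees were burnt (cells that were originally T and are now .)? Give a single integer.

Step 1: +1 fires, +1 burnt (F count now 1)
Step 2: +1 fires, +1 burnt (F count now 1)
Step 3: +1 fires, +1 burnt (F count now 1)
Step 4: +1 fires, +1 burnt (F count now 1)
Step 5: +2 fires, +1 burnt (F count now 2)
Step 6: +3 fires, +2 burnt (F count now 3)
Step 7: +4 fires, +3 burnt (F count now 4)
Step 8: +3 fires, +4 burnt (F count now 3)
Step 9: +3 fires, +3 burnt (F count now 3)
Step 10: +1 fires, +3 burnt (F count now 1)
Step 11: +0 fires, +1 burnt (F count now 0)
Fire out after step 11
Initially T: 21, now '.': 29
Total burnt (originally-T cells now '.'): 20

Answer: 20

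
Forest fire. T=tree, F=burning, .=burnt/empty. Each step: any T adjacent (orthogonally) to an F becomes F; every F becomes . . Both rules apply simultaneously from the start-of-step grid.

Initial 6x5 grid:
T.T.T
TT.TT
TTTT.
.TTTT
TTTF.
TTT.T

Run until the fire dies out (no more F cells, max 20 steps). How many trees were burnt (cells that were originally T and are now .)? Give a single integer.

Answer: 20

Derivation:
Step 1: +2 fires, +1 burnt (F count now 2)
Step 2: +5 fires, +2 burnt (F count now 5)
Step 3: +5 fires, +5 burnt (F count now 5)
Step 4: +3 fires, +5 burnt (F count now 3)
Step 5: +3 fires, +3 burnt (F count now 3)
Step 6: +1 fires, +3 burnt (F count now 1)
Step 7: +1 fires, +1 burnt (F count now 1)
Step 8: +0 fires, +1 burnt (F count now 0)
Fire out after step 8
Initially T: 22, now '.': 28
Total burnt (originally-T cells now '.'): 20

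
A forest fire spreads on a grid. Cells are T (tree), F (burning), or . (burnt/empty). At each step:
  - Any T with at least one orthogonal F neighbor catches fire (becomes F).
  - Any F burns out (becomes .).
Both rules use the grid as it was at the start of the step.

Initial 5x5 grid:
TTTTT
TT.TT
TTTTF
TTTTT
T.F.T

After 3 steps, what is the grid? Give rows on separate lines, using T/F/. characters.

Step 1: 4 trees catch fire, 2 burn out
  TTTTT
  TT.TF
  TTTF.
  TTFTF
  T...T
Step 2: 6 trees catch fire, 4 burn out
  TTTTF
  TT.F.
  TTF..
  TF.F.
  T...F
Step 3: 3 trees catch fire, 6 burn out
  TTTF.
  TT...
  TF...
  F....
  T....

TTTF.
TT...
TF...
F....
T....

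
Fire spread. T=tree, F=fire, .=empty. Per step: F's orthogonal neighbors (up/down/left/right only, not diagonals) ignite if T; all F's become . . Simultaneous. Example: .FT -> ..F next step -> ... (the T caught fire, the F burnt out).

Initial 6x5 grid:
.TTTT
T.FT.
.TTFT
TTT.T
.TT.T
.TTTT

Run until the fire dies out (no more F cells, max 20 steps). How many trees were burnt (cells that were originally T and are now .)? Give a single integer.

Step 1: +4 fires, +2 burnt (F count now 4)
Step 2: +5 fires, +4 burnt (F count now 5)
Step 3: +4 fires, +5 burnt (F count now 4)
Step 4: +4 fires, +4 burnt (F count now 4)
Step 5: +2 fires, +4 burnt (F count now 2)
Step 6: +0 fires, +2 burnt (F count now 0)
Fire out after step 6
Initially T: 20, now '.': 29
Total burnt (originally-T cells now '.'): 19

Answer: 19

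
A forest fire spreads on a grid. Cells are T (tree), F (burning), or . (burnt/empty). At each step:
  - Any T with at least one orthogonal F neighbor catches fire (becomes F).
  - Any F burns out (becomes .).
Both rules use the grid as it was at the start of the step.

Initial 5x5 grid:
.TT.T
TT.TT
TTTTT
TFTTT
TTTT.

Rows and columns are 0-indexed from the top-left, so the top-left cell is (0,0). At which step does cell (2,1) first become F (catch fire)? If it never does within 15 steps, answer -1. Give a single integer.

Step 1: cell (2,1)='F' (+4 fires, +1 burnt)
  -> target ignites at step 1
Step 2: cell (2,1)='.' (+6 fires, +4 burnt)
Step 3: cell (2,1)='.' (+5 fires, +6 burnt)
Step 4: cell (2,1)='.' (+3 fires, +5 burnt)
Step 5: cell (2,1)='.' (+1 fires, +3 burnt)
Step 6: cell (2,1)='.' (+1 fires, +1 burnt)
Step 7: cell (2,1)='.' (+0 fires, +1 burnt)
  fire out at step 7

1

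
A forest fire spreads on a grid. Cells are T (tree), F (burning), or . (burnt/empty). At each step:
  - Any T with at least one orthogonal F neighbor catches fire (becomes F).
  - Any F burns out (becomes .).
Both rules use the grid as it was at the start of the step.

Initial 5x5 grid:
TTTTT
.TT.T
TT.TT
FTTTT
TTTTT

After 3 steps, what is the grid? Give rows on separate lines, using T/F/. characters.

Step 1: 3 trees catch fire, 1 burn out
  TTTTT
  .TT.T
  FT.TT
  .FTTT
  FTTTT
Step 2: 3 trees catch fire, 3 burn out
  TTTTT
  .TT.T
  .F.TT
  ..FTT
  .FTTT
Step 3: 3 trees catch fire, 3 burn out
  TTTTT
  .FT.T
  ...TT
  ...FT
  ..FTT

TTTTT
.FT.T
...TT
...FT
..FTT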